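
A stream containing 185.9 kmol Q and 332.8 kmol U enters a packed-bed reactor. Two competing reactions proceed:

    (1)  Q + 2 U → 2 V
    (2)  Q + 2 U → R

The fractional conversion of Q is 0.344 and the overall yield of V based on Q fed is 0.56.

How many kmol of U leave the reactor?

205 kmol

Yield of V: 2ξ₁ / 185.9 = 0.56 → ξ₁ = 52.05 kmol.
Conversion of Q: 1ξ₁ + 1ξ₂ = 0.344 × 185.9 = 63.95 → ξ₂ = 11.9 kmol.
Outlet amounts (n = n₀ + Σ ν·ξ):
  Q: 185.9 − 1(52.05) − 1(11.9) = 122
  U: 332.8 − 2(52.05) − 2(11.9) = 204.9
  V: 0 + 2(52.05) = 104.1
  R: 0 + 1(11.9) = 11.9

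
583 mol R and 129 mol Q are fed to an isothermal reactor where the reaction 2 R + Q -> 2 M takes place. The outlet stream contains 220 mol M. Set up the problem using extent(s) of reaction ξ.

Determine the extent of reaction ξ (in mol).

For M: n = n₀ + 2ξ → 220 = 0 + 2ξ, giving ξ = 110 mol.
Outlet amounts (n = n₀ + ν ξ):
  R: 583 − 2(110) = 363
  Q: 129 − 1(110) = 19
  M: 0 + 2(110) = 220

ξ = 110 mol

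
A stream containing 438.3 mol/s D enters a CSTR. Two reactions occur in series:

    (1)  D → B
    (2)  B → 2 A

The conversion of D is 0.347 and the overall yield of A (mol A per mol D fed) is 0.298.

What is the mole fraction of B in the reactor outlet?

Conversion of D: D consumed = 1ξ₁ = 0.347 × 438.3 → ξ₁ = 152.1 mol/s.
Yield of A: 2ξ₂ / 438.3 = 0.298 → ξ₂ = 65.31 mol/s.
Outlet amounts (n = n₀ + Σ ν·ξ):
  D: 438.3 − 1(152.1) = 286.2
  B: 0 + 1(152.1) − 1(65.31) = 86.78
  A: 0 + 2(65.31) = 130.6
Total out = 503.6 mol/s; y_B = 86.78 / 503.6 = 0.1723.

0.172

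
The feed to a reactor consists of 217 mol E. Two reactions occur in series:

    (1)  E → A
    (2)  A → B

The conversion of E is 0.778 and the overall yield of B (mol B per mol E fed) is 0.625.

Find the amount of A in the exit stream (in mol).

Conversion of E: E consumed = 1ξ₁ = 0.778 × 217 → ξ₁ = 168.8 mol.
Yield of B: 1ξ₂ / 217 = 0.625 → ξ₂ = 135.6 mol.
Outlet amounts (n = n₀ + Σ ν·ξ):
  E: 217 − 1(168.8) = 48.17
  A: 0 + 1(168.8) − 1(135.6) = 33.2
  B: 0 + 1(135.6) = 135.6

33.2 mol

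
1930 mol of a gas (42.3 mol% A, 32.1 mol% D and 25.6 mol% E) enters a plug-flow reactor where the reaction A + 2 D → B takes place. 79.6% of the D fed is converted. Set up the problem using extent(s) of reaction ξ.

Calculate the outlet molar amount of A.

D reacted = 0.796 × 619.5 = 493.1 mol; ν_D = −2, so ξ = 493.1/2 = 246.6 mol.
Outlet amounts (n = n₀ + ν ξ):
  A: 816.4 − 1(246.6) = 569.8
  D: 619.5 − 2(246.6) = 126.4
  B: 0 + 1(246.6) = 246.6
  E: 494.1 (inert)

570 mol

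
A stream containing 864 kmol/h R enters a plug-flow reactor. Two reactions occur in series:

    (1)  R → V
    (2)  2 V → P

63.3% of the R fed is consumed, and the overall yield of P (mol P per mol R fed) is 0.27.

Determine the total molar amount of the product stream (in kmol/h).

631 kmol/h

Conversion of R: R consumed = 1ξ₁ = 0.633 × 864 → ξ₁ = 546.9 kmol/h.
Yield of P: 1ξ₂ / 864 = 0.27 → ξ₂ = 233.3 kmol/h.
Outlet amounts (n = n₀ + Σ ν·ξ):
  R: 864 − 1(546.9) = 317.1
  V: 0 + 1(546.9) − 2(233.3) = 80.35
  P: 0 + 1(233.3) = 233.3
Total out = 317.1 + 80.35 + 233.3 = 630.7 kmol/h.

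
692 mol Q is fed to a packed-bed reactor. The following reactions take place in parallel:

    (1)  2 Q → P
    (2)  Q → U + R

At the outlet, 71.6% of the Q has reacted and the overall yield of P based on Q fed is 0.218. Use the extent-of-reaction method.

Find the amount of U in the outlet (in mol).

Yield of P: 1ξ₁ / 692 = 0.218 → ξ₁ = 150.9 mol.
Conversion of Q: 2ξ₁ + 1ξ₂ = 0.716 × 692 = 495.5 → ξ₂ = 193.8 mol.
Outlet amounts (n = n₀ + Σ ν·ξ):
  Q: 692 − 2(150.9) − 1(193.8) = 196.5
  P: 0 + 1(150.9) = 150.9
  U: 0 + 1(193.8) = 193.8
  R: 0 + 1(193.8) = 193.8

194 mol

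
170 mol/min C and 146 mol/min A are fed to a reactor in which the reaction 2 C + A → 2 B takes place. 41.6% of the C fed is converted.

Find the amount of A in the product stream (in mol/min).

111 mol/min

C reacted = 0.416 × 170 = 70.72 mol/min; ν_C = −2, so ξ = 70.72/2 = 35.36 mol/min.
Outlet amounts (n = n₀ + ν ξ):
  C: 170 − 2(35.36) = 99.28
  A: 146 − 1(35.36) = 110.6
  B: 0 + 2(35.36) = 70.72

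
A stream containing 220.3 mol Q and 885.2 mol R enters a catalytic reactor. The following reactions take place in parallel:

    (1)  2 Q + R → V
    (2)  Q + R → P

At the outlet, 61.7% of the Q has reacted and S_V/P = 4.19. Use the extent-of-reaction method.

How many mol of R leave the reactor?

Conversion of Q: Q consumed = 0.617 × 220.3 = 135.9 mol = 2ξ₁ + 1ξ₂.
Selectivity: 1ξ₁ / (1ξ₂) = 4.19 → ξ₁ = 4.19 ξ₂.
Substitute: (2·4.19 + 1) ξ₂ = 135.9 → ξ₂ = 14.49 mol, ξ₁ = 60.72 mol.
Outlet amounts (n = n₀ + Σ ν·ξ):
  Q: 220.3 − 2(60.72) − 1(14.49) = 84.37
  R: 885.2 − 1(60.72) − 1(14.49) = 810
  V: 0 + 1(60.72) = 60.72
  P: 0 + 1(14.49) = 14.49

810 mol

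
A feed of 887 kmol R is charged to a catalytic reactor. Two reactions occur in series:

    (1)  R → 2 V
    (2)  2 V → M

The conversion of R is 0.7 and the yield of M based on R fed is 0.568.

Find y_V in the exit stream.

0.233

Conversion of R: R consumed = 1ξ₁ = 0.7 × 887 → ξ₁ = 620.9 kmol.
Yield of M: 1ξ₂ / 887 = 0.568 → ξ₂ = 503.8 kmol.
Outlet amounts (n = n₀ + Σ ν·ξ):
  R: 887 − 1(620.9) = 266.1
  V: 0 + 2(620.9) − 2(503.8) = 234.2
  M: 0 + 1(503.8) = 503.8
Total out = 1004 kmol; y_V = 234.2 / 1004 = 0.2332.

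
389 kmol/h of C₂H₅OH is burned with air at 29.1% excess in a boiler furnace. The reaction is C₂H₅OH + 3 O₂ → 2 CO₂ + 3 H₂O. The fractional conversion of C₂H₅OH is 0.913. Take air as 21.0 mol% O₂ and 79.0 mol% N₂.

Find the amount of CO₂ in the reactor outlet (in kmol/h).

710 kmol/h

Stoichiometric O₂ = 3 × 389 = 1167 kmol/h; O₂ fed = 1167 × 1.291 = 1507 kmol/h.
N₂ fed = 1507 × 79/21 = 5668 kmol/h.
Fuel reacted = 0.913 × 389 → ξ = 355.2 kmol/h.
Outlet (n = n₀ + ν ξ):
  C₂H₅OH: 389 − 1(355.2) = 33.84
  O₂: 1507 − 3(355.2) = 441.1
  N₂: 5668 (inert)
  CO₂: 0 + 2(355.2) = 710.3
  H₂O: 0 + 3(355.2) = 1065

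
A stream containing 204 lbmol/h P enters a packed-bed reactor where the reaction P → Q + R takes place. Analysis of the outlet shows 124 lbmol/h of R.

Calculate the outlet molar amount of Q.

124 lbmol/h

For R: n = n₀ + 1ξ → 124 = 0 + 1ξ, giving ξ = 124 lbmol/h.
Outlet amounts (n = n₀ + ν ξ):
  P: 204 − 1(124) = 80
  Q: 0 + 1(124) = 124
  R: 0 + 1(124) = 124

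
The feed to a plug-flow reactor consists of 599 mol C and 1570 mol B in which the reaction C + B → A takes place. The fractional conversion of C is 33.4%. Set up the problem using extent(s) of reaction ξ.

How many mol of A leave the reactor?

C reacted = 0.334 × 599 = 200.1 mol; ν_C = −1, so ξ = 200.1/1 = 200.1 mol.
Outlet amounts (n = n₀ + ν ξ):
  C: 599 − 1(200.1) = 398.9
  B: 1570 − 1(200.1) = 1370
  A: 0 + 1(200.1) = 200.1

200 mol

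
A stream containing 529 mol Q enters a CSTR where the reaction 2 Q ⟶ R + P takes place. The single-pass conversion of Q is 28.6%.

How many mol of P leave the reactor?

Q reacted = 0.286 × 529 = 151.3 mol; ν_Q = −2, so ξ = 151.3/2 = 75.65 mol.
Outlet amounts (n = n₀ + ν ξ):
  Q: 529 − 2(75.65) = 377.7
  R: 0 + 1(75.65) = 75.65
  P: 0 + 1(75.65) = 75.65

75.6 mol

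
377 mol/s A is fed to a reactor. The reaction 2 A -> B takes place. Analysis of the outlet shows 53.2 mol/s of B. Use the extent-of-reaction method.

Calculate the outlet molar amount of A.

For B: n = n₀ + 1ξ → 53.2 = 0 + 1ξ, giving ξ = 53.2 mol/s.
Outlet amounts (n = n₀ + ν ξ):
  A: 377 − 2(53.2) = 270.6
  B: 0 + 1(53.2) = 53.2

271 mol/s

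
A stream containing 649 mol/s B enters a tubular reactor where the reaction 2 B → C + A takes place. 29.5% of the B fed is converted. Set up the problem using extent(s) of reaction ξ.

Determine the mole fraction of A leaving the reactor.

B reacted = 0.295 × 649 = 191.5 mol/s; ν_B = −2, so ξ = 191.5/2 = 95.73 mol/s.
Outlet amounts (n = n₀ + ν ξ):
  B: 649 − 2(95.73) = 457.5
  C: 0 + 1(95.73) = 95.73
  A: 0 + 1(95.73) = 95.73
Total out = 649 mol/s; y_A = 95.73 / 649 = 0.1475.

0.147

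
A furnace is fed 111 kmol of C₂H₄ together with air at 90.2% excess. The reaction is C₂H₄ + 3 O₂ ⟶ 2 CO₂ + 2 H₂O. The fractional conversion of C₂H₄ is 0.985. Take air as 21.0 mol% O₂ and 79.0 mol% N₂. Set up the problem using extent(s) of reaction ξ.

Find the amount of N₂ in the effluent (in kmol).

Stoichiometric O₂ = 3 × 111 = 333 kmol; O₂ fed = 333 × 1.902 = 633.4 kmol.
N₂ fed = 633.4 × 79/21 = 2383 kmol.
Fuel reacted = 0.985 × 111 → ξ = 109.3 kmol.
Outlet (n = n₀ + ν ξ):
  C₂H₄: 111 − 1(109.3) = 1.665
  O₂: 633.4 − 3(109.3) = 305.4
  N₂: 2383 (inert)
  CO₂: 0 + 2(109.3) = 218.7
  H₂O: 0 + 2(109.3) = 218.7

2380 kmol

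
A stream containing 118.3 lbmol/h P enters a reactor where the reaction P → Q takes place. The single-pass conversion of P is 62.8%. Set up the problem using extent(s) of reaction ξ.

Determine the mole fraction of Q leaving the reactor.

0.628

P reacted = 0.628 × 118.3 = 74.29 lbmol/h; ν_P = −1, so ξ = 74.29/1 = 74.29 lbmol/h.
Outlet amounts (n = n₀ + ν ξ):
  P: 118.3 − 1(74.29) = 44.01
  Q: 0 + 1(74.29) = 74.29
Total out = 118.3 lbmol/h; y_Q = 74.29 / 118.3 = 0.628.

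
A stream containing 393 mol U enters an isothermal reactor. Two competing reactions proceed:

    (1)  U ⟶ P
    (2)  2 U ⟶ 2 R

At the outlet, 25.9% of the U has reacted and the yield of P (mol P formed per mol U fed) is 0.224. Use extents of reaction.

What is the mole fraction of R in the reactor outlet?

Yield of P: 1ξ₁ / 393 = 0.224 → ξ₁ = 88.03 mol.
Conversion of U: 1ξ₁ + 2ξ₂ = 0.259 × 393 = 101.8 → ξ₂ = 6.878 mol.
Outlet amounts (n = n₀ + Σ ν·ξ):
  U: 393 − 1(88.03) − 2(6.878) = 291.2
  P: 0 + 1(88.03) = 88.03
  R: 0 + 2(6.878) = 13.76
Total out = 393 mol; y_R = 13.76 / 393 = 0.035.

0.035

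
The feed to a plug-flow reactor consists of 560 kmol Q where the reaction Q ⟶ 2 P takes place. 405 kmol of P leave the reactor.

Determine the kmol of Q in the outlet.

For P: n = n₀ + 2ξ → 405 = 0 + 2ξ, giving ξ = 202.5 kmol.
Outlet amounts (n = n₀ + ν ξ):
  Q: 560 − 1(202.5) = 357.5
  P: 0 + 2(202.5) = 405

358 kmol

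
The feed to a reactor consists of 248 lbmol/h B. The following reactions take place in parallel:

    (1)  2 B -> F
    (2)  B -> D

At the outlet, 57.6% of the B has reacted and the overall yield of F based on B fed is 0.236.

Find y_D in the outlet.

0.136

Yield of F: 1ξ₁ / 248 = 0.236 → ξ₁ = 58.53 lbmol/h.
Conversion of B: 2ξ₁ + 1ξ₂ = 0.576 × 248 = 142.8 → ξ₂ = 25.79 lbmol/h.
Outlet amounts (n = n₀ + Σ ν·ξ):
  B: 248 − 2(58.53) − 1(25.79) = 105.2
  F: 0 + 1(58.53) = 58.53
  D: 0 + 1(25.79) = 25.79
Total out = 189.5 lbmol/h; y_D = 25.79 / 189.5 = 0.1361.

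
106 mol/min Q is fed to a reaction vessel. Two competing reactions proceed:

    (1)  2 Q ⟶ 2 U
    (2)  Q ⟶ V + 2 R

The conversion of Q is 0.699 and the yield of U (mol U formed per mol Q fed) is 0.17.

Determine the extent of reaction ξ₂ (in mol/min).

ξ₂ = 56.1 mol/min

Yield of U: 2ξ₁ / 106 = 0.17 → ξ₁ = 9.01 mol/min.
Conversion of Q: 2ξ₁ + 1ξ₂ = 0.699 × 106 = 74.09 → ξ₂ = 56.07 mol/min.
Outlet amounts (n = n₀ + Σ ν·ξ):
  Q: 106 − 2(9.01) − 1(56.07) = 31.91
  U: 0 + 2(9.01) = 18.02
  V: 0 + 1(56.07) = 56.07
  R: 0 + 2(56.07) = 112.1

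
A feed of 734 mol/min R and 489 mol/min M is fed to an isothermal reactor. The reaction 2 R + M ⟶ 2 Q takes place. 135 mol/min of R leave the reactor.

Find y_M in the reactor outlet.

0.205

For R: n = n₀ − 2ξ → 135 = 734 − 2ξ, giving ξ = 299.5 mol/min.
Outlet amounts (n = n₀ + ν ξ):
  R: 734 − 2(299.5) = 135
  M: 489 − 1(299.5) = 189.5
  Q: 0 + 2(299.5) = 599
Total out = 923.5 mol/min; y_M = 189.5 / 923.5 = 0.2052.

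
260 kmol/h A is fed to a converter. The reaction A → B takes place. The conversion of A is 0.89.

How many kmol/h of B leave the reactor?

231 kmol/h

A reacted = 0.89 × 260 = 231.4 kmol/h; ν_A = −1, so ξ = 231.4/1 = 231.4 kmol/h.
Outlet amounts (n = n₀ + ν ξ):
  A: 260 − 1(231.4) = 28.6
  B: 0 + 1(231.4) = 231.4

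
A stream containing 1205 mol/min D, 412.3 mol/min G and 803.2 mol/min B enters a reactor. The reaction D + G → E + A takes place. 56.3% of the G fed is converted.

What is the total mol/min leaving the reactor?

2420 mol/min

G reacted = 0.563 × 412.3 = 232.1 mol/min; ν_G = −1, so ξ = 232.1/1 = 232.1 mol/min.
Outlet amounts (n = n₀ + ν ξ):
  D: 1205 − 1(232.1) = 972.9
  G: 412.3 − 1(232.1) = 180.2
  E: 0 + 1(232.1) = 232.1
  A: 0 + 1(232.1) = 232.1
  B: 803.2 (inert)
Total out = 972.9 + 180.2 + 232.1 + 232.1 + 803.2 = 2420 mol/min.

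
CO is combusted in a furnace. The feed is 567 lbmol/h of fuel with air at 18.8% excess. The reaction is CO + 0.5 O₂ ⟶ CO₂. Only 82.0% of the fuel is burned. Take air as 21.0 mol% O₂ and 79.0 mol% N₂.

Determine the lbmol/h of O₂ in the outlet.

104 lbmol/h

Stoichiometric O₂ = 0.5 × 567 = 283.5 lbmol/h; O₂ fed = 283.5 × 1.188 = 336.8 lbmol/h.
N₂ fed = 336.8 × 79/21 = 1267 lbmol/h.
Fuel reacted = 0.82 × 567 → ξ = 464.9 lbmol/h.
Outlet (n = n₀ + ν ξ):
  CO: 567 − 1(464.9) = 102.1
  O₂: 336.8 − 0.5(464.9) = 104.3
  N₂: 1267 (inert)
  CO₂: 0 + 1(464.9) = 464.9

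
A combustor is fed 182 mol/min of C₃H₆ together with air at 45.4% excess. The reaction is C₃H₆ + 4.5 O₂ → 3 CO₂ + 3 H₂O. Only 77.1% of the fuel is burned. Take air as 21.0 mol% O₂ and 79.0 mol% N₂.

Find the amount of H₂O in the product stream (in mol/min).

Stoichiometric O₂ = 4.5 × 182 = 819 mol/min; O₂ fed = 819 × 1.454 = 1191 mol/min.
N₂ fed = 1191 × 79/21 = 4480 mol/min.
Fuel reacted = 0.771 × 182 → ξ = 140.3 mol/min.
Outlet (n = n₀ + ν ξ):
  C₃H₆: 182 − 1(140.3) = 41.68
  O₂: 1191 − 4.5(140.3) = 559.4
  N₂: 4480 (inert)
  CO₂: 0 + 3(140.3) = 421
  H₂O: 0 + 3(140.3) = 421

421 mol/min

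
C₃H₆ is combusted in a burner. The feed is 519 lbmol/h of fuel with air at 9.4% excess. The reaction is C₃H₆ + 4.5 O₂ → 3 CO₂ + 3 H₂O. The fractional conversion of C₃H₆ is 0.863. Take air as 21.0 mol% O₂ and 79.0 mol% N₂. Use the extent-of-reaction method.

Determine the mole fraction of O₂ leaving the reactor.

0.0418

Stoichiometric O₂ = 4.5 × 519 = 2336 lbmol/h; O₂ fed = 2336 × 1.094 = 2555 lbmol/h.
N₂ fed = 2555 × 79/21 = 9612 lbmol/h.
Fuel reacted = 0.863 × 519 → ξ = 447.9 lbmol/h.
Outlet (n = n₀ + ν ξ):
  C₃H₆: 519 − 1(447.9) = 71.1
  O₂: 2555 − 4.5(447.9) = 539.5
  N₂: 9612 (inert)
  CO₂: 0 + 3(447.9) = 1344
  H₂O: 0 + 3(447.9) = 1344
Total out = 12910 lbmol/h; y_O₂ = 539.5 / 12910 = 0.04179.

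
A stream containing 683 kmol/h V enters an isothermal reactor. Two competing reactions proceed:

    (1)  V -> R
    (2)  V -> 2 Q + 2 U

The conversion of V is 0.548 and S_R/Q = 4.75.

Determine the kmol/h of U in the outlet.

Conversion of V: V consumed = 0.548 × 683 = 374.3 kmol/h = 1ξ₁ + 1ξ₂.
Selectivity: 1ξ₁ / (2ξ₂) = 4.75 → ξ₁ = 9.5 ξ₂.
Substitute: (1·9.5 + 1) ξ₂ = 374.3 → ξ₂ = 35.65 kmol/h, ξ₁ = 338.6 kmol/h.
Outlet amounts (n = n₀ + Σ ν·ξ):
  V: 683 − 1(338.6) − 1(35.65) = 308.7
  R: 0 + 1(338.6) = 338.6
  Q: 0 + 2(35.65) = 71.29
  U: 0 + 2(35.65) = 71.29

71.3 kmol/h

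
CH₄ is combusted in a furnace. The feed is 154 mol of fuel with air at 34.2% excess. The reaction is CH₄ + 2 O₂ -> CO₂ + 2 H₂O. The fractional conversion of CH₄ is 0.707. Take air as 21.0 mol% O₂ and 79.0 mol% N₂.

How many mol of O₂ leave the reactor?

196 mol

Stoichiometric O₂ = 2 × 154 = 308 mol; O₂ fed = 308 × 1.342 = 413.3 mol.
N₂ fed = 413.3 × 79/21 = 1555 mol.
Fuel reacted = 0.707 × 154 → ξ = 108.9 mol.
Outlet (n = n₀ + ν ξ):
  CH₄: 154 − 1(108.9) = 45.12
  O₂: 413.3 − 2(108.9) = 195.6
  N₂: 1555 (inert)
  CO₂: 0 + 1(108.9) = 108.9
  H₂O: 0 + 2(108.9) = 217.8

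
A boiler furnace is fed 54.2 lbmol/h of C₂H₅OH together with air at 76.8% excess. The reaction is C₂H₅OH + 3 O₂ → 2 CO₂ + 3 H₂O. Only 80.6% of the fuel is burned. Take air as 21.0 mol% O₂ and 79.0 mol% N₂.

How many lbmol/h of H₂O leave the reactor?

Stoichiometric O₂ = 3 × 54.2 = 162.6 lbmol/h; O₂ fed = 162.6 × 1.768 = 287.5 lbmol/h.
N₂ fed = 287.5 × 79/21 = 1081 lbmol/h.
Fuel reacted = 0.806 × 54.2 → ξ = 43.69 lbmol/h.
Outlet (n = n₀ + ν ξ):
  C₂H₅OH: 54.2 − 1(43.69) = 10.51
  O₂: 287.5 − 3(43.69) = 156.4
  N₂: 1081 (inert)
  CO₂: 0 + 2(43.69) = 87.37
  H₂O: 0 + 3(43.69) = 131.1

131 lbmol/h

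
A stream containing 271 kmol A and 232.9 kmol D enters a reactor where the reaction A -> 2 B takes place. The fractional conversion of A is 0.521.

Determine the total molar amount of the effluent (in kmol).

A reacted = 0.521 × 271 = 141.2 kmol; ν_A = −1, so ξ = 141.2/1 = 141.2 kmol.
Outlet amounts (n = n₀ + ν ξ):
  A: 271 − 1(141.2) = 129.8
  B: 0 + 2(141.2) = 282.4
  D: 232.9 (inert)
Total out = 129.8 + 282.4 + 232.9 = 645.1 kmol.

645 kmol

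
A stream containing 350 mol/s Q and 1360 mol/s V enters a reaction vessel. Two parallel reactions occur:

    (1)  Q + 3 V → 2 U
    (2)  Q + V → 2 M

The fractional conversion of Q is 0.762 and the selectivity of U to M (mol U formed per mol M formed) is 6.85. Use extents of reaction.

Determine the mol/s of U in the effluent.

Conversion of Q: Q consumed = 0.762 × 350 = 266.7 mol/s = 1ξ₁ + 1ξ₂.
Selectivity: 2ξ₁ / (2ξ₂) = 6.85 → ξ₁ = 6.85 ξ₂.
Substitute: (1·6.85 + 1) ξ₂ = 266.7 → ξ₂ = 33.97 mol/s, ξ₁ = 232.7 mol/s.
Outlet amounts (n = n₀ + Σ ν·ξ):
  Q: 350 − 1(232.7) − 1(33.97) = 83.3
  V: 1360 − 3(232.7) − 1(33.97) = 627.8
  U: 0 + 2(232.7) = 465.5
  M: 0 + 2(33.97) = 67.95

465 mol/s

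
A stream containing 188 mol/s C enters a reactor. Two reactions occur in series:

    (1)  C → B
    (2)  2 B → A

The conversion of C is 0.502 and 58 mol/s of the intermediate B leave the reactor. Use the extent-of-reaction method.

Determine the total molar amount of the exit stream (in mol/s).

Conversion of C: C consumed = 1ξ₁ = 0.502 × 188 → ξ₁ = 94.38 mol/s.
B balance: n_B = 0 + 1ξ₁ − 2ξ₂ = 58 → ξ₂ = (1·94.38 − 58)/2 = 18.19 mol/s.
Outlet amounts (n = n₀ + Σ ν·ξ):
  C: 188 − 1(94.38) = 93.62
  B: 0 + 1(94.38) − 2(18.19) = 58
  A: 0 + 1(18.19) = 18.19
Total out = 93.62 + 58 + 18.19 = 169.8 mol/s.

170 mol/s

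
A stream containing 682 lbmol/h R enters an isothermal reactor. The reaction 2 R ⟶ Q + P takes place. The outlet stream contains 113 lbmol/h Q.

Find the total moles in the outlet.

For Q: n = n₀ + 1ξ → 113 = 0 + 1ξ, giving ξ = 113 lbmol/h.
Outlet amounts (n = n₀ + ν ξ):
  R: 682 − 2(113) = 456
  Q: 0 + 1(113) = 113
  P: 0 + 1(113) = 113
Total out = 456 + 113 + 113 = 682 lbmol/h.

682 lbmol/h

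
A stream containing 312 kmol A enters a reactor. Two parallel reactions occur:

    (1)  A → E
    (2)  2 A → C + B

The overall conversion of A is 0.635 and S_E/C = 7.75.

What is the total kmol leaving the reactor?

Conversion of A: A consumed = 0.635 × 312 = 198.1 kmol = 1ξ₁ + 2ξ₂.
Selectivity: 1ξ₁ / (1ξ₂) = 7.75 → ξ₁ = 7.75 ξ₂.
Substitute: (1·7.75 + 2) ξ₂ = 198.1 → ξ₂ = 20.32 kmol, ξ₁ = 157.5 kmol.
Outlet amounts (n = n₀ + Σ ν·ξ):
  A: 312 − 1(157.5) − 2(20.32) = 113.9
  E: 0 + 1(157.5) = 157.5
  C: 0 + 1(20.32) = 20.32
  B: 0 + 1(20.32) = 20.32
Total out = 113.9 + 157.5 + 20.32 + 20.32 = 312 kmol.

312 kmol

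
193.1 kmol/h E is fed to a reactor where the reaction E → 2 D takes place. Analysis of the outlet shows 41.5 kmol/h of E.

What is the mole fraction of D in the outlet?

For E: n = n₀ − 1ξ → 41.5 = 193.1 − 1ξ, giving ξ = 151.6 kmol/h.
Outlet amounts (n = n₀ + ν ξ):
  E: 193.1 − 1(151.6) = 41.5
  D: 0 + 2(151.6) = 303.2
Total out = 344.7 kmol/h; y_D = 303.2 / 344.7 = 0.8796.

0.88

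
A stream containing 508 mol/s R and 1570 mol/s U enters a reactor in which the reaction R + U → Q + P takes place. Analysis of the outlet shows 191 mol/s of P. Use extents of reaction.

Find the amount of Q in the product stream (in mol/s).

191 mol/s

For P: n = n₀ + 1ξ → 191 = 0 + 1ξ, giving ξ = 191 mol/s.
Outlet amounts (n = n₀ + ν ξ):
  R: 508 − 1(191) = 317
  U: 1570 − 1(191) = 1379
  Q: 0 + 1(191) = 191
  P: 0 + 1(191) = 191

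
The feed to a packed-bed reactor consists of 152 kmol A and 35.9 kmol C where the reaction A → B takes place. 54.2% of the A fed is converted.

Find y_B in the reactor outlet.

0.438

A reacted = 0.542 × 152 = 82.38 kmol; ν_A = −1, so ξ = 82.38/1 = 82.38 kmol.
Outlet amounts (n = n₀ + ν ξ):
  A: 152 − 1(82.38) = 69.62
  B: 0 + 1(82.38) = 82.38
  C: 35.9 (inert)
Total out = 187.9 kmol; y_B = 82.38 / 187.9 = 0.4384.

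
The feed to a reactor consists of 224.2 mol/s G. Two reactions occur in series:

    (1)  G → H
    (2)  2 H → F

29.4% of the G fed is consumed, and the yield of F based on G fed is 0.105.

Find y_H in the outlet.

0.0939

Conversion of G: G consumed = 1ξ₁ = 0.294 × 224.2 → ξ₁ = 65.91 mol/s.
Yield of F: 1ξ₂ / 224.2 = 0.105 → ξ₂ = 23.54 mol/s.
Outlet amounts (n = n₀ + Σ ν·ξ):
  G: 224.2 − 1(65.91) = 158.3
  H: 0 + 1(65.91) − 2(23.54) = 18.83
  F: 0 + 1(23.54) = 23.54
Total out = 200.7 mol/s; y_H = 18.83 / 200.7 = 0.09385.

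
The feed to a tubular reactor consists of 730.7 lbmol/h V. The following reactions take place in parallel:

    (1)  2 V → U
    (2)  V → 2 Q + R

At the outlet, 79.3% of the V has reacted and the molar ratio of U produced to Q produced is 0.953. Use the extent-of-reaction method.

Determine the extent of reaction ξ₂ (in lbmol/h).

ξ₂ = 120 lbmol/h

Conversion of V: V consumed = 0.793 × 730.7 = 579.4 lbmol/h = 2ξ₁ + 1ξ₂.
Selectivity: 1ξ₁ / (2ξ₂) = 0.953 → ξ₁ = 1.906 ξ₂.
Substitute: (2·1.906 + 1) ξ₂ = 579.4 → ξ₂ = 120.4 lbmol/h, ξ₁ = 229.5 lbmol/h.
Outlet amounts (n = n₀ + Σ ν·ξ):
  V: 730.7 − 2(229.5) − 1(120.4) = 151.3
  U: 0 + 1(229.5) = 229.5
  Q: 0 + 2(120.4) = 240.8
  R: 0 + 1(120.4) = 120.4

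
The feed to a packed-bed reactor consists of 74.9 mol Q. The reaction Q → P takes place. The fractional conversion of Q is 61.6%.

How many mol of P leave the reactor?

46.1 mol

Q reacted = 0.616 × 74.9 = 46.14 mol; ν_Q = −1, so ξ = 46.14/1 = 46.14 mol.
Outlet amounts (n = n₀ + ν ξ):
  Q: 74.9 − 1(46.14) = 28.76
  P: 0 + 1(46.14) = 46.14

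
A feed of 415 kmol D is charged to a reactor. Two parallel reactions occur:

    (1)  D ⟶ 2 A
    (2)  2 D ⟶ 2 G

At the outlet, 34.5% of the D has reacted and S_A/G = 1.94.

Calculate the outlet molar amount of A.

141 kmol

Conversion of D: D consumed = 0.345 × 415 = 143.2 kmol = 1ξ₁ + 2ξ₂.
Selectivity: 2ξ₁ / (2ξ₂) = 1.94 → ξ₁ = 1.94 ξ₂.
Substitute: (1·1.94 + 2) ξ₂ = 143.2 → ξ₂ = 36.34 kmol, ξ₁ = 70.5 kmol.
Outlet amounts (n = n₀ + Σ ν·ξ):
  D: 415 − 1(70.5) − 2(36.34) = 271.8
  A: 0 + 2(70.5) = 141
  G: 0 + 2(36.34) = 72.68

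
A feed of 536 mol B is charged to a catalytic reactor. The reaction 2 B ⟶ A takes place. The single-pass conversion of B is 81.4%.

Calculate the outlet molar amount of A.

218 mol

B reacted = 0.814 × 536 = 436.3 mol; ν_B = −2, so ξ = 436.3/2 = 218.2 mol.
Outlet amounts (n = n₀ + ν ξ):
  B: 536 − 2(218.2) = 99.7
  A: 0 + 1(218.2) = 218.2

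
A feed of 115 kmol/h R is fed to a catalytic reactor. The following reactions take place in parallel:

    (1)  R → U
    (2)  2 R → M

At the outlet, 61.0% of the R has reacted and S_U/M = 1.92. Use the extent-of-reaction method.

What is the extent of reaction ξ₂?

ξ₂ = 17.9 kmol/h

Conversion of R: R consumed = 0.61 × 115 = 70.15 kmol/h = 1ξ₁ + 2ξ₂.
Selectivity: 1ξ₁ / (1ξ₂) = 1.92 → ξ₁ = 1.92 ξ₂.
Substitute: (1·1.92 + 2) ξ₂ = 70.15 → ξ₂ = 17.9 kmol/h, ξ₁ = 34.36 kmol/h.
Outlet amounts (n = n₀ + Σ ν·ξ):
  R: 115 − 1(34.36) − 2(17.9) = 44.85
  U: 0 + 1(34.36) = 34.36
  M: 0 + 1(17.9) = 17.9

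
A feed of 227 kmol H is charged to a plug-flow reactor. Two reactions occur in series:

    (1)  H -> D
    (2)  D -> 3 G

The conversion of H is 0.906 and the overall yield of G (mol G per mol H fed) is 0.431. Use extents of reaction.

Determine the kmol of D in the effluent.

173 kmol

Conversion of H: H consumed = 1ξ₁ = 0.906 × 227 → ξ₁ = 205.7 kmol.
Yield of G: 3ξ₂ / 227 = 0.431 → ξ₂ = 32.61 kmol.
Outlet amounts (n = n₀ + Σ ν·ξ):
  H: 227 − 1(205.7) = 21.34
  D: 0 + 1(205.7) − 1(32.61) = 173
  G: 0 + 3(32.61) = 97.84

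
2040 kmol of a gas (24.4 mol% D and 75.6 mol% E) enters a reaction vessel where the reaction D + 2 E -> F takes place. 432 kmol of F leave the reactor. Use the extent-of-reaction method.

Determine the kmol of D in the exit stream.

65.8 kmol

For F: n = n₀ + 1ξ → 432 = 0 + 1ξ, giving ξ = 432 kmol.
Outlet amounts (n = n₀ + ν ξ):
  D: 497.8 − 1(432) = 65.76
  E: 1542 − 2(432) = 678.2
  F: 0 + 1(432) = 432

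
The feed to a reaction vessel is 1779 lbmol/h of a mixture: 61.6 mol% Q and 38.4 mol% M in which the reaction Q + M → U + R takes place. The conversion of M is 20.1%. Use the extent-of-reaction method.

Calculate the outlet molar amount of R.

137 lbmol/h

M reacted = 0.201 × 683.1 = 137.3 lbmol/h; ν_M = −1, so ξ = 137.3/1 = 137.3 lbmol/h.
Outlet amounts (n = n₀ + ν ξ):
  Q: 1096 − 1(137.3) = 958.6
  M: 683.1 − 1(137.3) = 545.8
  U: 0 + 1(137.3) = 137.3
  R: 0 + 1(137.3) = 137.3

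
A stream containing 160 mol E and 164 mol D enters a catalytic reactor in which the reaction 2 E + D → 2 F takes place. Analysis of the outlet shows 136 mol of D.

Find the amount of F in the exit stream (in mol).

56 mol

For D: n = n₀ − 1ξ → 136 = 164 − 1ξ, giving ξ = 28 mol.
Outlet amounts (n = n₀ + ν ξ):
  E: 160 − 2(28) = 104
  D: 164 − 1(28) = 136
  F: 0 + 2(28) = 56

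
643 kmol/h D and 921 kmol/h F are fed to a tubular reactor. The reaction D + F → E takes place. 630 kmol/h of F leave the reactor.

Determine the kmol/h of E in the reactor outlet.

291 kmol/h

For F: n = n₀ − 1ξ → 630 = 921 − 1ξ, giving ξ = 291 kmol/h.
Outlet amounts (n = n₀ + ν ξ):
  D: 643 − 1(291) = 352
  F: 921 − 1(291) = 630
  E: 0 + 1(291) = 291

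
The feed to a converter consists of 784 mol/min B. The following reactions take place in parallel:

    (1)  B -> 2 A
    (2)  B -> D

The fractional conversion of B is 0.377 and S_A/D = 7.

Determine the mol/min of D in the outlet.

Conversion of B: B consumed = 0.377 × 784 = 295.6 mol/min = 1ξ₁ + 1ξ₂.
Selectivity: 2ξ₁ / (1ξ₂) = 7 → ξ₁ = 3.5 ξ₂.
Substitute: (1·3.5 + 1) ξ₂ = 295.6 → ξ₂ = 65.68 mol/min, ξ₁ = 229.9 mol/min.
Outlet amounts (n = n₀ + Σ ν·ξ):
  B: 784 − 1(229.9) − 1(65.68) = 488.4
  A: 0 + 2(229.9) = 459.8
  D: 0 + 1(65.68) = 65.68

65.7 mol/min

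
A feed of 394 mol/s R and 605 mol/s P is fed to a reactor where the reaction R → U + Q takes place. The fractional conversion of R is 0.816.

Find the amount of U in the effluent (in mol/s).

R reacted = 0.816 × 394 = 321.5 mol/s; ν_R = −1, so ξ = 321.5/1 = 321.5 mol/s.
Outlet amounts (n = n₀ + ν ξ):
  R: 394 − 1(321.5) = 72.5
  U: 0 + 1(321.5) = 321.5
  Q: 0 + 1(321.5) = 321.5
  P: 605 (inert)

322 mol/s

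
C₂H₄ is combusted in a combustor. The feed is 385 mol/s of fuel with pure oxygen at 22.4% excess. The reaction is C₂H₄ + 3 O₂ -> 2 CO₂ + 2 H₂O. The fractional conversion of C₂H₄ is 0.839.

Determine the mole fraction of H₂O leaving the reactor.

0.359

Stoichiometric O₂ = 3 × 385 = 1155 mol/s; O₂ fed = 1155 × 1.224 = 1414 mol/s.
Fuel reacted = 0.839 × 385 → ξ = 323 mol/s.
Outlet (n = n₀ + ν ξ):
  C₂H₄: 385 − 1(323) = 61.99
  O₂: 1414 − 3(323) = 444.7
  CO₂: 0 + 2(323) = 646
  H₂O: 0 + 2(323) = 646
Total out = 1799 mol/s; y_H₂O = 646 / 1799 = 0.3592.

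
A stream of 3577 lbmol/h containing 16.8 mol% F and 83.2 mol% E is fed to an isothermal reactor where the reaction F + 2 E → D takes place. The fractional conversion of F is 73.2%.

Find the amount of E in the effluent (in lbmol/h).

2100 lbmol/h

F reacted = 0.732 × 600.9 = 439.9 lbmol/h; ν_F = −1, so ξ = 439.9/1 = 439.9 lbmol/h.
Outlet amounts (n = n₀ + ν ξ):
  F: 600.9 − 1(439.9) = 161.1
  E: 2976 − 2(439.9) = 2096
  D: 0 + 1(439.9) = 439.9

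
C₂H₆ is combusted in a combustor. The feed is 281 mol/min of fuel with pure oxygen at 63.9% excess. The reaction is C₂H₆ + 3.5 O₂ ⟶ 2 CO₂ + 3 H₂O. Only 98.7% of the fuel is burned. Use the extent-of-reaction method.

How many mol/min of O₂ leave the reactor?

Stoichiometric O₂ = 3.5 × 281 = 983.5 mol/min; O₂ fed = 983.5 × 1.639 = 1612 mol/min.
Fuel reacted = 0.987 × 281 → ξ = 277.3 mol/min.
Outlet (n = n₀ + ν ξ):
  C₂H₆: 281 − 1(277.3) = 3.653
  O₂: 1612 − 3.5(277.3) = 641.2
  CO₂: 0 + 2(277.3) = 554.7
  H₂O: 0 + 3(277.3) = 832

641 mol/min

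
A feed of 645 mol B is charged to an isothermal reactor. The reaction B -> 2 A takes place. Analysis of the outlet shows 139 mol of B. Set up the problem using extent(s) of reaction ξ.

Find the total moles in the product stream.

For B: n = n₀ − 1ξ → 139 = 645 − 1ξ, giving ξ = 506 mol.
Outlet amounts (n = n₀ + ν ξ):
  B: 645 − 1(506) = 139
  A: 0 + 2(506) = 1012
Total out = 139 + 1012 = 1151 mol.

1150 mol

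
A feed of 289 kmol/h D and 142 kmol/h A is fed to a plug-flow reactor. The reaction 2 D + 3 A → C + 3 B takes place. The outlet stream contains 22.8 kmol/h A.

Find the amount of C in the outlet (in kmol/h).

39.7 kmol/h

For A: n = n₀ − 3ξ → 22.8 = 142 − 3ξ, giving ξ = 39.73 kmol/h.
Outlet amounts (n = n₀ + ν ξ):
  D: 289 − 2(39.73) = 209.5
  A: 142 − 3(39.73) = 22.8
  C: 0 + 1(39.73) = 39.73
  B: 0 + 3(39.73) = 119.2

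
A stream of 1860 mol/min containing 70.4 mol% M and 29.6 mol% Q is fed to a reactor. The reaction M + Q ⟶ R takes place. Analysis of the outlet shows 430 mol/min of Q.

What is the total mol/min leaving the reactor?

For Q: n = n₀ − 1ξ → 430 = 550.6 − 1ξ, giving ξ = 120.6 mol/min.
Outlet amounts (n = n₀ + ν ξ):
  M: 1309 − 1(120.6) = 1189
  Q: 550.6 − 1(120.6) = 430
  R: 0 + 1(120.6) = 120.6
Total out = 1189 + 430 + 120.6 = 1739 mol/min.

1740 mol/min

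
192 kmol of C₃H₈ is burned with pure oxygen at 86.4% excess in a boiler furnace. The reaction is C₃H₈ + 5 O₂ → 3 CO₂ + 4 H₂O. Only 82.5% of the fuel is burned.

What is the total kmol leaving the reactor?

Stoichiometric O₂ = 5 × 192 = 960 kmol; O₂ fed = 960 × 1.864 = 1789 kmol.
Fuel reacted = 0.825 × 192 → ξ = 158.4 kmol.
Outlet (n = n₀ + ν ξ):
  C₃H₈: 192 − 1(158.4) = 33.6
  O₂: 1789 − 5(158.4) = 997.4
  CO₂: 0 + 3(158.4) = 475.2
  H₂O: 0 + 4(158.4) = 633.6
Total out = 33.6 + 997.4 + 475.2 + 633.6 = 2140 kmol.

2140 kmol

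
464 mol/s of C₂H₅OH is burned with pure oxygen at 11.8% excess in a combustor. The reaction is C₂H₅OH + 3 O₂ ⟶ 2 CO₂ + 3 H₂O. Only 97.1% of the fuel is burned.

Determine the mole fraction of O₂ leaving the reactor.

Stoichiometric O₂ = 3 × 464 = 1392 mol/s; O₂ fed = 1392 × 1.118 = 1556 mol/s.
Fuel reacted = 0.971 × 464 → ξ = 450.5 mol/s.
Outlet (n = n₀ + ν ξ):
  C₂H₅OH: 464 − 1(450.5) = 13.46
  O₂: 1556 − 3(450.5) = 204.6
  CO₂: 0 + 2(450.5) = 901.1
  H₂O: 0 + 3(450.5) = 1352
Total out = 2471 mol/s; y_O₂ = 204.6 / 2471 = 0.08282.

0.0828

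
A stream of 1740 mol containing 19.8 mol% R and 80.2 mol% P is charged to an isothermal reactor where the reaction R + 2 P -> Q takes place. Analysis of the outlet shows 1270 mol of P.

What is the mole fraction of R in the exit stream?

0.175

For P: n = n₀ − 2ξ → 1270 = 1395 − 2ξ, giving ξ = 62.74 mol.
Outlet amounts (n = n₀ + ν ξ):
  R: 344.5 − 1(62.74) = 281.8
  P: 1395 − 2(62.74) = 1270
  Q: 0 + 1(62.74) = 62.74
Total out = 1615 mol; y_R = 281.8 / 1615 = 0.1745.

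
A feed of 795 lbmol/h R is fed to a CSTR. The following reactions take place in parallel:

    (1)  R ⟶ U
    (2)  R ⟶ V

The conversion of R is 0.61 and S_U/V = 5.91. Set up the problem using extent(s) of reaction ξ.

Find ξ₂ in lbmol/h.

ξ₂ = 70.2 lbmol/h

Conversion of R: R consumed = 0.61 × 795 = 484.9 lbmol/h = 1ξ₁ + 1ξ₂.
Selectivity: 1ξ₁ / (1ξ₂) = 5.91 → ξ₁ = 5.91 ξ₂.
Substitute: (1·5.91 + 1) ξ₂ = 484.9 → ξ₂ = 70.18 lbmol/h, ξ₁ = 414.8 lbmol/h.
Outlet amounts (n = n₀ + Σ ν·ξ):
  R: 795 − 1(414.8) − 1(70.18) = 310.1
  U: 0 + 1(414.8) = 414.8
  V: 0 + 1(70.18) = 70.18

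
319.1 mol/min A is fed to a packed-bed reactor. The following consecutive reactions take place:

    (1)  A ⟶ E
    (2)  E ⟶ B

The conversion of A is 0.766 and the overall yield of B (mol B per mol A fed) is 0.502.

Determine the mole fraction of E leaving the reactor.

Conversion of A: A consumed = 1ξ₁ = 0.766 × 319.1 → ξ₁ = 244.4 mol/min.
Yield of B: 1ξ₂ / 319.1 = 0.502 → ξ₂ = 160.2 mol/min.
Outlet amounts (n = n₀ + Σ ν·ξ):
  A: 319.1 − 1(244.4) = 74.67
  E: 0 + 1(244.4) − 1(160.2) = 84.24
  B: 0 + 1(160.2) = 160.2
Total out = 319.1 mol/min; y_E = 84.24 / 319.1 = 0.264.

0.264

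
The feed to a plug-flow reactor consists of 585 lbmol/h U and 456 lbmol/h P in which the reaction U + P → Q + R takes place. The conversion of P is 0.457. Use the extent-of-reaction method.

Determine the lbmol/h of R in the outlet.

208 lbmol/h

P reacted = 0.457 × 456 = 208.4 lbmol/h; ν_P = −1, so ξ = 208.4/1 = 208.4 lbmol/h.
Outlet amounts (n = n₀ + ν ξ):
  U: 585 − 1(208.4) = 376.6
  P: 456 − 1(208.4) = 247.6
  Q: 0 + 1(208.4) = 208.4
  R: 0 + 1(208.4) = 208.4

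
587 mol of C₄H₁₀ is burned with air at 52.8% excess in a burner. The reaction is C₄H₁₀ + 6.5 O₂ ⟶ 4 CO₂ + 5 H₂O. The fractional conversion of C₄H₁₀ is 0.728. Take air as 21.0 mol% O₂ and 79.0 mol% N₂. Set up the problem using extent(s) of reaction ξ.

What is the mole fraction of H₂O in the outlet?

Stoichiometric O₂ = 6.5 × 587 = 3816 mol; O₂ fed = 3816 × 1.528 = 5830 mol.
N₂ fed = 5830 × 79/21 = 21930 mol.
Fuel reacted = 0.728 × 587 → ξ = 427.3 mol.
Outlet (n = n₀ + ν ξ):
  C₄H₁₀: 587 − 1(427.3) = 159.7
  O₂: 5830 − 6.5(427.3) = 3052
  N₂: 21930 (inert)
  CO₂: 0 + 4(427.3) = 1709
  H₂O: 0 + 5(427.3) = 2137
Total out = 28990 mol; y_H₂O = 2137 / 28990 = 0.0737.

0.0737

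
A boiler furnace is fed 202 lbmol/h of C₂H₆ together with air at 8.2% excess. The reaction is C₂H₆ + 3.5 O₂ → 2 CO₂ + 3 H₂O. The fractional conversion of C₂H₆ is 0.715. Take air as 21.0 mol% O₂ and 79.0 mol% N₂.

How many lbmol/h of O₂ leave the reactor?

Stoichiometric O₂ = 3.5 × 202 = 707 lbmol/h; O₂ fed = 707 × 1.082 = 765 lbmol/h.
N₂ fed = 765 × 79/21 = 2878 lbmol/h.
Fuel reacted = 0.715 × 202 → ξ = 144.4 lbmol/h.
Outlet (n = n₀ + ν ξ):
  C₂H₆: 202 − 1(144.4) = 57.57
  O₂: 765 − 3.5(144.4) = 259.5
  N₂: 2878 (inert)
  CO₂: 0 + 2(144.4) = 288.9
  H₂O: 0 + 3(144.4) = 433.3

259 lbmol/h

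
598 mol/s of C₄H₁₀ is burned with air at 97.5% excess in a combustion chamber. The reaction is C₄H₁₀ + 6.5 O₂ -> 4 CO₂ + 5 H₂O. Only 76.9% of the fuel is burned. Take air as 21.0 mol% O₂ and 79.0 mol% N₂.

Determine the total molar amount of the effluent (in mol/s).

Stoichiometric O₂ = 6.5 × 598 = 3887 mol/s; O₂ fed = 3887 × 1.975 = 7677 mol/s.
N₂ fed = 7677 × 79/21 = 28880 mol/s.
Fuel reacted = 0.769 × 598 → ξ = 459.9 mol/s.
Outlet (n = n₀ + ν ξ):
  C₄H₁₀: 598 − 1(459.9) = 138.1
  O₂: 7677 − 6.5(459.9) = 4688
  N₂: 28880 (inert)
  CO₂: 0 + 4(459.9) = 1839
  H₂O: 0 + 5(459.9) = 2299
Total out = 138.1 + 4688 + 28880 + 1839 + 2299 = 37840 mol/s.

37800 mol/s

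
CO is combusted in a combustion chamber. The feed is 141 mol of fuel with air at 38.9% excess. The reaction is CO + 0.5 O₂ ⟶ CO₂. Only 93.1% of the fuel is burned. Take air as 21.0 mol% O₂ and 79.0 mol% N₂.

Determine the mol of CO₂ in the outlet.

Stoichiometric O₂ = 0.5 × 141 = 70.5 mol; O₂ fed = 70.5 × 1.389 = 97.92 mol.
N₂ fed = 97.92 × 79/21 = 368.4 mol.
Fuel reacted = 0.931 × 141 → ξ = 131.3 mol.
Outlet (n = n₀ + ν ξ):
  CO: 141 − 1(131.3) = 9.729
  O₂: 97.92 − 0.5(131.3) = 32.29
  N₂: 368.4 (inert)
  CO₂: 0 + 1(131.3) = 131.3

131 mol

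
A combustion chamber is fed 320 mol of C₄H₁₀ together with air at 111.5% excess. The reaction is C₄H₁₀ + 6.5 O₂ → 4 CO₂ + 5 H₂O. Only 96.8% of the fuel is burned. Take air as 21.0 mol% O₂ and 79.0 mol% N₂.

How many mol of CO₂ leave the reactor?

1240 mol

Stoichiometric O₂ = 6.5 × 320 = 2080 mol; O₂ fed = 2080 × 2.115 = 4399 mol.
N₂ fed = 4399 × 79/21 = 16550 mol.
Fuel reacted = 0.968 × 320 → ξ = 309.8 mol.
Outlet (n = n₀ + ν ξ):
  C₄H₁₀: 320 − 1(309.8) = 10.24
  O₂: 4399 − 6.5(309.8) = 2386
  N₂: 16550 (inert)
  CO₂: 0 + 4(309.8) = 1239
  H₂O: 0 + 5(309.8) = 1549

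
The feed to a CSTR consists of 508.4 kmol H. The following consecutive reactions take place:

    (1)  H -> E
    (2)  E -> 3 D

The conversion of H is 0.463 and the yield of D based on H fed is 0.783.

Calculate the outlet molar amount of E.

Conversion of H: H consumed = 1ξ₁ = 0.463 × 508.4 → ξ₁ = 235.4 kmol.
Yield of D: 3ξ₂ / 508.4 = 0.783 → ξ₂ = 132.7 kmol.
Outlet amounts (n = n₀ + Σ ν·ξ):
  H: 508.4 − 1(235.4) = 273
  E: 0 + 1(235.4) − 1(132.7) = 102.7
  D: 0 + 3(132.7) = 398.1

103 kmol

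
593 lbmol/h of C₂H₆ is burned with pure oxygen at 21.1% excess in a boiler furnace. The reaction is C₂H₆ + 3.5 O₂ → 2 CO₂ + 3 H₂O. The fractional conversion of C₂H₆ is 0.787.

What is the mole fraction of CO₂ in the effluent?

Stoichiometric O₂ = 3.5 × 593 = 2076 lbmol/h; O₂ fed = 2076 × 1.211 = 2513 lbmol/h.
Fuel reacted = 0.787 × 593 → ξ = 466.7 lbmol/h.
Outlet (n = n₀ + ν ξ):
  C₂H₆: 593 − 1(466.7) = 126.3
  O₂: 2513 − 3.5(466.7) = 880
  CO₂: 0 + 2(466.7) = 933.4
  H₂O: 0 + 3(466.7) = 1400
Total out = 3340 lbmol/h; y_CO₂ = 933.4 / 3340 = 0.2795.

0.279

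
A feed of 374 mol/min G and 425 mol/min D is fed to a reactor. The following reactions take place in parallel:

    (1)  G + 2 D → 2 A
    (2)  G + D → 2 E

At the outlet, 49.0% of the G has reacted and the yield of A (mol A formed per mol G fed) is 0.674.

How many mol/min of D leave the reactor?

Yield of A: 2ξ₁ / 374 = 0.674 → ξ₁ = 126 mol/min.
Conversion of G: 1ξ₁ + 1ξ₂ = 0.49 × 374 = 183.3 → ξ₂ = 57.22 mol/min.
Outlet amounts (n = n₀ + Σ ν·ξ):
  G: 374 − 1(126) − 1(57.22) = 190.7
  D: 425 − 2(126) − 1(57.22) = 115.7
  A: 0 + 2(126) = 252.1
  E: 0 + 2(57.22) = 114.4

116 mol/min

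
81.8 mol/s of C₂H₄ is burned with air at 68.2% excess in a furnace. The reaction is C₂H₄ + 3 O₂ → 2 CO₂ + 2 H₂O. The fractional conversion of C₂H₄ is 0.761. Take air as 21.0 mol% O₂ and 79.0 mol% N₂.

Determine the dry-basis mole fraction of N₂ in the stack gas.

Stoichiometric O₂ = 3 × 81.8 = 245.4 mol/s; O₂ fed = 245.4 × 1.682 = 412.8 mol/s.
N₂ fed = 412.8 × 79/21 = 1553 mol/s.
Fuel reacted = 0.761 × 81.8 → ξ = 62.25 mol/s.
Outlet (n = n₀ + ν ξ):
  C₂H₄: 81.8 − 1(62.25) = 19.55
  O₂: 412.8 − 3(62.25) = 226
  N₂: 1553 (inert)
  CO₂: 0 + 2(62.25) = 124.5
  H₂O: 0 + 2(62.25) = 124.5
Dry total = 1923 mol/s; y_N₂ (dry) = 1553 / 1923 = 0.8075.

0.808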